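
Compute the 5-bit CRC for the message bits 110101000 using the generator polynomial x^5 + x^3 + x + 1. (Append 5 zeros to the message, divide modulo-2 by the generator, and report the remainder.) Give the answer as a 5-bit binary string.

11000

Append 5 zeros: 11010100000000. Divide by 101011 (XOR where the leading bit is 1):
  pos 0: 110101 XOR 101011 = 011110
  pos 1: 111100 XOR 101011 = 010111
  pos 2: 101110 XOR 101011 = 000101
  pos 5: 101000 XOR 101011 = 000011
Remainder (last 5 bits) = 11000. This is the CRC / FCS.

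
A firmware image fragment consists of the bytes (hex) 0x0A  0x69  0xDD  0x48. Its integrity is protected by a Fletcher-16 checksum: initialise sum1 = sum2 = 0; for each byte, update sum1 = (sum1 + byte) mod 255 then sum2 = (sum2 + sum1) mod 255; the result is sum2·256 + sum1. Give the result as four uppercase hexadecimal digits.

Running sums (mod 255):
  after byte 0 (0x0A): sum1=10, sum2=10
  after byte 1 (0x69): sum1=115, sum2=125
  after byte 2 (0xDD): sum1=81, sum2=206
  after byte 3 (0x48): sum1=153, sum2=104
Checksum = sum2·256 + sum1 = 104·256 + 153 = 26777 = 0x6899.

6899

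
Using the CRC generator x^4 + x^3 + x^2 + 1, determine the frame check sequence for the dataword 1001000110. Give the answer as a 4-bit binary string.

1111

Append 4 zeros: 10010001100000. Divide by 11101 (XOR where the leading bit is 1):
  pos 0: 10010 XOR 11101 = 01111
  pos 1: 11110 XOR 11101 = 00011
  pos 4: 11011 XOR 11101 = 00110
  pos 6: 11000 XOR 11101 = 00101
  pos 8: 10100 XOR 11101 = 01001
  pos 9: 10010 XOR 11101 = 01111
Remainder (last 4 bits) = 1111. This is the CRC / FCS.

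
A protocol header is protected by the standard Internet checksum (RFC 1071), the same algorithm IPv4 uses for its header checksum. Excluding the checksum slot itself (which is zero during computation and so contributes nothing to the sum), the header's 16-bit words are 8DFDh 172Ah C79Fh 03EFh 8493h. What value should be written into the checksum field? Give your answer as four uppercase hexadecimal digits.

0AB6

One's-complement addition (fold any carry out of bit 15 back into bit 0):
  0x8DFD + 0x172A = 0x0A527
  0xA527 + 0xC79F = 0x16CC6 → wrap carry → 0x6CC7
  0x6CC7 + 0x03EF = 0x070B6
  0x70B6 + 0x8493 = 0x0F549
One's-complement sum = 0xF549.
Checksum = ~0xF549 & 0xFFFF = 0x0AB6.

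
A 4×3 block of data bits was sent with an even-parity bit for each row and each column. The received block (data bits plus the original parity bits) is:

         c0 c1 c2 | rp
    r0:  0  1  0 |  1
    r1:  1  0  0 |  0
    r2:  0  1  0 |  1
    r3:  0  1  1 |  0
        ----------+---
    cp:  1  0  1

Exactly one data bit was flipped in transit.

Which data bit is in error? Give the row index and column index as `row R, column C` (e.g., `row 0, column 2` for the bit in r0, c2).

Recompute each row's even parity and compare to rp:
  r0: data parity 1, sent rp 1 → ok
  r1: data parity 1, sent rp 0 → mismatch
  r2: data parity 1, sent rp 1 → ok
  r3: data parity 0, sent rp 0 → ok
Recompute each column's even parity and compare to cp:
  c0: data parity 1, sent cp 1 → ok
  c1: data parity 1, sent cp 0 → mismatch
  c2: data parity 1, sent cp 1 → ok
Exactly one row (r1) and one column (c1) fail → the flipped bit is at their intersection.

row 1, column 1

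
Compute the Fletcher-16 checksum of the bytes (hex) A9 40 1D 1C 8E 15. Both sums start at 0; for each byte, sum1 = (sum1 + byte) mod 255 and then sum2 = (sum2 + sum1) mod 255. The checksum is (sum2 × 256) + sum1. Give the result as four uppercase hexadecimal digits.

Running sums (mod 255):
  after byte 0 (A9): sum1=169, sum2=169
  after byte 1 (40): sum1=233, sum2=147
  after byte 2 (1D): sum1=7, sum2=154
  after byte 3 (1C): sum1=35, sum2=189
  after byte 4 (8E): sum1=177, sum2=111
  after byte 5 (15): sum1=198, sum2=54
Checksum = sum2·256 + sum1 = 54·256 + 198 = 14022 = 0x36C6.

36C6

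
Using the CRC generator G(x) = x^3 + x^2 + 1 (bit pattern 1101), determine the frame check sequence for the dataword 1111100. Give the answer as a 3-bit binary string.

Append 3 zeros: 1111100000. Divide by 1101 (XOR where the leading bit is 1):
  pos 0: 1111 XOR 1101 = 0010
  pos 2: 1010 XOR 1101 = 0111
  pos 3: 1110 XOR 1101 = 0011
  pos 5: 1100 XOR 1101 = 0001
Remainder (last 3 bits) = 010. This is the CRC / FCS.

010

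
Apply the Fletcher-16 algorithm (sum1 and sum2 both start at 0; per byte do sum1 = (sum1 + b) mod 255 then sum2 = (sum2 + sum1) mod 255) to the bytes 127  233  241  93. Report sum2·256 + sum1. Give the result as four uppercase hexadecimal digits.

FCB8

Running sums (mod 255):
  after byte 0 (127): sum1=127, sum2=127
  after byte 1 (233): sum1=105, sum2=232
  after byte 2 (241): sum1=91, sum2=68
  after byte 3 (93): sum1=184, sum2=252
Checksum = sum2·256 + sum1 = 252·256 + 184 = 64696 = 0xFCB8.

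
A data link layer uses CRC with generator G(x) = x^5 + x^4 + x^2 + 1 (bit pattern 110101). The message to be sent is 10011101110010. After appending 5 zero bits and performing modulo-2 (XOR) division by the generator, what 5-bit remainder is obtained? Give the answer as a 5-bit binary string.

Append 5 zeros: 1001110111001000000. Divide by 110101 (XOR where the leading bit is 1):
  pos 0: 100111 XOR 110101 = 010010
  pos 1: 100100 XOR 110101 = 010001
  pos 2: 100011 XOR 110101 = 010110
  pos 3: 101101 XOR 110101 = 011000
  pos 4: 110001 XOR 110101 = 000100
  pos 7: 100001 XOR 110101 = 010100
  pos 8: 101000 XOR 110101 = 011101
  pos 9: 111010 XOR 110101 = 001111
  pos 11: 111100 XOR 110101 = 001001
  pos 13: 100100 XOR 110101 = 010001
Remainder (last 5 bits) = 10001. This is the CRC / FCS.

10001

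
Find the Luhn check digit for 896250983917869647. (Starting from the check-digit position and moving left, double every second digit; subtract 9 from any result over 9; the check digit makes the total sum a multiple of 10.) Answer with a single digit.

2

Partial digits right→left: 7 4 6 9 6 8 7 1 9 3 8 9 0 5 2 6 9 8
Double every second digit counting from the check-digit position (so the 1st, 3rd, 5th, ... of the partial from the right).
  doubled (with −9 where >9): 5 3 3 5 9 7 0 4 9 → sum 45
  kept as-is: 4 9 8 1 3 9 5 6 8 → sum 53
Total = 45 + 53 = 98.
Check digit = (10 − (98 mod 10)) mod 10 = 2.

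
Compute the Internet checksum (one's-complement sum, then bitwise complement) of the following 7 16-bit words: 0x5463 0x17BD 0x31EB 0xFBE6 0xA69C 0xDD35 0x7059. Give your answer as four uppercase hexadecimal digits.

One's-complement addition (fold any carry out of bit 15 back into bit 0):
  0x5463 + 0x17BD = 0x06C20
  0x6C20 + 0x31EB = 0x09E0B
  0x9E0B + 0xFBE6 = 0x199F1 → wrap carry → 0x99F2
  0x99F2 + 0xA69C = 0x1408E → wrap carry → 0x408F
  0x408F + 0xDD35 = 0x11DC4 → wrap carry → 0x1DC5
  0x1DC5 + 0x7059 = 0x08E1E
One's-complement sum = 0x8E1E.
Checksum = ~0x8E1E & 0xFFFF = 0x71E1.

71E1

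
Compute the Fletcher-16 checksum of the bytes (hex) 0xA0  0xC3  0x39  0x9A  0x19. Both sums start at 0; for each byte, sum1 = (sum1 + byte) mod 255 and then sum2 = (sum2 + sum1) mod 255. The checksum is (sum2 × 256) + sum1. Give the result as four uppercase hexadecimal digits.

2C51

Running sums (mod 255):
  after byte 0 (0xA0): sum1=160, sum2=160
  after byte 1 (0xC3): sum1=100, sum2=5
  after byte 2 (0x39): sum1=157, sum2=162
  after byte 3 (0x9A): sum1=56, sum2=218
  after byte 4 (0x19): sum1=81, sum2=44
Checksum = sum2·256 + sum1 = 44·256 + 81 = 11345 = 0x2C51.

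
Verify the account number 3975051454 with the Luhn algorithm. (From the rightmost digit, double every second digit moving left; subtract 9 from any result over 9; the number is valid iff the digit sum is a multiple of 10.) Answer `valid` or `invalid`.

invalid

From the right, keep odd positions and double even positions (subtract 9 from any doubled value over 9):
  doubled (positions 2,4,...): 1 2 0 5 6 → sum 14
  kept (positions 1,3,...): 4 4 5 5 9 → sum 27
Total = 41.
41 mod 10 = 1, so the number is invalid.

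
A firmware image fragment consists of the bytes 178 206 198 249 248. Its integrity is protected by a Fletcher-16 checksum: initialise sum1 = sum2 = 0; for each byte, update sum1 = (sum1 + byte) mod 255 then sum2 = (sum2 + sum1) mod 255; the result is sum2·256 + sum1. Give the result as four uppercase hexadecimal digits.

F93B

Running sums (mod 255):
  after byte 0 (178): sum1=178, sum2=178
  after byte 1 (206): sum1=129, sum2=52
  after byte 2 (198): sum1=72, sum2=124
  after byte 3 (249): sum1=66, sum2=190
  after byte 4 (248): sum1=59, sum2=249
Checksum = sum2·256 + sum1 = 249·256 + 59 = 63803 = 0xF93B.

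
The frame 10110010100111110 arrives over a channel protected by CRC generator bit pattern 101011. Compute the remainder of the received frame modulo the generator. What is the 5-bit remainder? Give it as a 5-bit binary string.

00000

Modulo-2 division of 10110010100111110 by 101011:
  pos 0: 101100 XOR 101011 = 000111
  pos 3: 111101 XOR 101011 = 010110
  pos 4: 101100 XOR 101011 = 000111
  pos 7: 111011 XOR 101011 = 010000
  pos 8: 100001 XOR 101011 = 001010
  pos 10: 101011 XOR 101011 = 000000
Remainder = 00000 (zero — the frame passes the CRC check).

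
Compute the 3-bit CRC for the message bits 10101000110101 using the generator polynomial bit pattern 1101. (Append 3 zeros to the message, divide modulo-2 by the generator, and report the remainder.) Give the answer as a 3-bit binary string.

011

Append 3 zeros: 10101000110101000. Divide by 1101 (XOR where the leading bit is 1):
  pos 0: 1010 XOR 1101 = 0111
  pos 1: 1111 XOR 1101 = 0010
  pos 3: 1000 XOR 1101 = 0101
  pos 4: 1010 XOR 1101 = 0111
  pos 5: 1111 XOR 1101 = 0010
  pos 7: 1010 XOR 1101 = 0111
  pos 8: 1111 XOR 1101 = 0010
  pos 10: 1001 XOR 1101 = 0100
  pos 11: 1000 XOR 1101 = 0101
  pos 12: 1010 XOR 1101 = 0111
  pos 13: 1110 XOR 1101 = 0011
Remainder (last 3 bits) = 011. This is the CRC / FCS.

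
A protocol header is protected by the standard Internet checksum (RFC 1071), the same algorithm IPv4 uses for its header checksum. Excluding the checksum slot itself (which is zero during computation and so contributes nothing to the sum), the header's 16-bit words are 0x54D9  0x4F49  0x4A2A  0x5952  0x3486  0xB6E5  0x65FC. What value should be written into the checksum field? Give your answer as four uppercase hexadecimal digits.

66F8

One's-complement addition (fold any carry out of bit 15 back into bit 0):
  0x54D9 + 0x4F49 = 0x0A422
  0xA422 + 0x4A2A = 0x0EE4C
  0xEE4C + 0x5952 = 0x1479E → wrap carry → 0x479F
  0x479F + 0x3486 = 0x07C25
  0x7C25 + 0xB6E5 = 0x1330A → wrap carry → 0x330B
  0x330B + 0x65FC = 0x09907
One's-complement sum = 0x9907.
Checksum = ~0x9907 & 0xFFFF = 0x66F8.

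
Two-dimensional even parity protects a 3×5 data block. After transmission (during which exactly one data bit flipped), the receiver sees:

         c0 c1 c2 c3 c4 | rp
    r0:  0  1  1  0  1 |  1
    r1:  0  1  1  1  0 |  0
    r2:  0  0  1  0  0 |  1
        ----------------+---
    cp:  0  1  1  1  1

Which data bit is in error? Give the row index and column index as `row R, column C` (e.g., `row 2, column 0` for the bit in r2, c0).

row 1, column 1

Recompute each row's even parity and compare to rp:
  r0: data parity 1, sent rp 1 → ok
  r1: data parity 1, sent rp 0 → mismatch
  r2: data parity 1, sent rp 1 → ok
Recompute each column's even parity and compare to cp:
  c0: data parity 0, sent cp 0 → ok
  c1: data parity 0, sent cp 1 → mismatch
  c2: data parity 1, sent cp 1 → ok
  c3: data parity 1, sent cp 1 → ok
  c4: data parity 1, sent cp 1 → ok
Exactly one row (r1) and one column (c1) fail → the flipped bit is at their intersection.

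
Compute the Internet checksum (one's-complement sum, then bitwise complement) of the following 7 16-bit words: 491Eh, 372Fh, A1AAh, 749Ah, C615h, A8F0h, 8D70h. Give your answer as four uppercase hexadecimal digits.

6CF6

One's-complement addition (fold any carry out of bit 15 back into bit 0):
  0x491E + 0x372F = 0x0804D
  0x804D + 0xA1AA = 0x121F7 → wrap carry → 0x21F8
  0x21F8 + 0x749A = 0x09692
  0x9692 + 0xC615 = 0x15CA7 → wrap carry → 0x5CA8
  0x5CA8 + 0xA8F0 = 0x10598 → wrap carry → 0x0599
  0x0599 + 0x8D70 = 0x09309
One's-complement sum = 0x9309.
Checksum = ~0x9309 & 0xFFFF = 0x6CF6.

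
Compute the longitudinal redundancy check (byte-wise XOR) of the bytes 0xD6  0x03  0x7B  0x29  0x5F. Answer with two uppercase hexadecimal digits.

D8

XOR the bytes together:
  start with 0xD6
  0xD6 ⊕ 0x03 = 0xD5
  0xD5 ⊕ 0x7B = 0xAE
  0xAE ⊕ 0x29 = 0x87
  0x87 ⊕ 0x5F = 0xD8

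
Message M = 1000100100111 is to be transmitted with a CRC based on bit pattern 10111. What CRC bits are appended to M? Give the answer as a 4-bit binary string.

1100

Append 4 zeros: 10001001001110000. Divide by 10111 (XOR where the leading bit is 1):
  pos 0: 10001 XOR 10111 = 00110
  pos 2: 11000 XOR 10111 = 01111
  pos 3: 11111 XOR 10111 = 01000
  pos 4: 10000 XOR 10111 = 00111
  pos 6: 11101 XOR 10111 = 01010
  pos 7: 10101 XOR 10111 = 00010
  pos 10: 10100 XOR 10111 = 00011
Remainder (last 4 bits) = 1100. This is the CRC / FCS.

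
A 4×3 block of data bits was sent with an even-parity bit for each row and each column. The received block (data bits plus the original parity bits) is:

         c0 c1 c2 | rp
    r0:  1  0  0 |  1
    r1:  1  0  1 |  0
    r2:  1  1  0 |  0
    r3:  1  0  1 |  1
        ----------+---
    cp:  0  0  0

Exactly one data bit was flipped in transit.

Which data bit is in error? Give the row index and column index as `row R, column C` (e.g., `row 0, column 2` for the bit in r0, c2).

Recompute each row's even parity and compare to rp:
  r0: data parity 1, sent rp 1 → ok
  r1: data parity 0, sent rp 0 → ok
  r2: data parity 0, sent rp 0 → ok
  r3: data parity 0, sent rp 1 → mismatch
Recompute each column's even parity and compare to cp:
  c0: data parity 0, sent cp 0 → ok
  c1: data parity 1, sent cp 0 → mismatch
  c2: data parity 0, sent cp 0 → ok
Exactly one row (r3) and one column (c1) fail → the flipped bit is at their intersection.

row 3, column 1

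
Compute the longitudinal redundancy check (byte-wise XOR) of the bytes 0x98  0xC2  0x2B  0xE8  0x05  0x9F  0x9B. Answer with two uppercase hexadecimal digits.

XOR the bytes together:
  start with 0x98
  0x98 ⊕ 0xC2 = 0x5A
  0x5A ⊕ 0x2B = 0x71
  0x71 ⊕ 0xE8 = 0x99
  0x99 ⊕ 0x05 = 0x9C
  0x9C ⊕ 0x9F = 0x03
  0x03 ⊕ 0x9B = 0x98

98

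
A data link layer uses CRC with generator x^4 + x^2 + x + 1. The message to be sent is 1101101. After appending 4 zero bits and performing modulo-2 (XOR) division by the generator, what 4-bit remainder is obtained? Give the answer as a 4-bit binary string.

0001

Append 4 zeros: 11011010000. Divide by 10111 (XOR where the leading bit is 1):
  pos 0: 11011 XOR 10111 = 01100
  pos 1: 11000 XOR 10111 = 01111
  pos 2: 11111 XOR 10111 = 01000
  pos 3: 10000 XOR 10111 = 00111
  pos 5: 11100 XOR 10111 = 01011
  pos 6: 10110 XOR 10111 = 00001
Remainder (last 4 bits) = 0001. This is the CRC / FCS.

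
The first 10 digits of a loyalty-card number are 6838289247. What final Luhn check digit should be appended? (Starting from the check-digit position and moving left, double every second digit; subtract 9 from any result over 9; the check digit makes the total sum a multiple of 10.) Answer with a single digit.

6

Partial digits right→left: 7 4 2 9 8 2 8 3 8 6
Double every second digit counting from the check-digit position (so the 1st, 3rd, 5th, ... of the partial from the right).
  doubled (with −9 where >9): 5 4 7 7 7 → sum 30
  kept as-is: 4 9 2 3 6 → sum 24
Total = 30 + 24 = 54.
Check digit = (10 − (54 mod 10)) mod 10 = 6.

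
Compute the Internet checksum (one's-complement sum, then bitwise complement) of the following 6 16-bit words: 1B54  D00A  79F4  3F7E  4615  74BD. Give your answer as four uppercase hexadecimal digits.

A05B

One's-complement addition (fold any carry out of bit 15 back into bit 0):
  0x1B54 + 0xD00A = 0x0EB5E
  0xEB5E + 0x79F4 = 0x16552 → wrap carry → 0x6553
  0x6553 + 0x3F7E = 0x0A4D1
  0xA4D1 + 0x4615 = 0x0EAE6
  0xEAE6 + 0x74BD = 0x15FA3 → wrap carry → 0x5FA4
One's-complement sum = 0x5FA4.
Checksum = ~0x5FA4 & 0xFFFF = 0xA05B.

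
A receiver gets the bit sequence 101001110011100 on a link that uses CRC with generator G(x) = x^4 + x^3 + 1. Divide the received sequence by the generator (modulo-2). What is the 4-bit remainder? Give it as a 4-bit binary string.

Modulo-2 division of 101001110011100 by 11001:
  pos 0: 10100 XOR 11001 = 01101
  pos 1: 11011 XOR 11001 = 00010
  pos 4: 10110 XOR 11001 = 01111
  pos 5: 11110 XOR 11001 = 00111
  pos 7: 11111 XOR 11001 = 00110
  pos 9: 11010 XOR 11001 = 00011
Remainder = 0110 (nonzero — an error is detected).

0110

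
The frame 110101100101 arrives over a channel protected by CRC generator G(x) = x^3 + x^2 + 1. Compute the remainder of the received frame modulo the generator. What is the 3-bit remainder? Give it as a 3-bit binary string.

Modulo-2 division of 110101100101 by 1101:
  pos 0: 1101 XOR 1101 = 0000
  pos 5: 1100 XOR 1101 = 0001
  pos 8: 1101 XOR 1101 = 0000
Remainder = 000 (zero — the frame passes the CRC check).

000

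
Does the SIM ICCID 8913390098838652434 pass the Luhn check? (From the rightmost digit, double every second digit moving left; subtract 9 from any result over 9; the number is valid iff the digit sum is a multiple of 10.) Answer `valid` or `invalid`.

valid

From the right, keep odd positions and double even positions (subtract 9 from any doubled value over 9):
  doubled (positions 2,4,...): 6 4 3 6 7 0 9 6 9 → sum 50
  kept (positions 1,3,...): 4 4 5 8 8 9 0 3 1 8 → sum 50
Total = 100.
100 mod 10 = 0, so the number is valid.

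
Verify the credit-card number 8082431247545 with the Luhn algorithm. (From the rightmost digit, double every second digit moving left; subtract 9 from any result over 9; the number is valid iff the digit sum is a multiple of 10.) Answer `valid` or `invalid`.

invalid

From the right, keep odd positions and double even positions (subtract 9 from any doubled value over 9):
  doubled (positions 2,4,...): 8 5 4 6 4 0 → sum 27
  kept (positions 1,3,...): 5 5 4 1 4 8 8 → sum 35
Total = 62.
62 mod 10 = 2, so the number is invalid.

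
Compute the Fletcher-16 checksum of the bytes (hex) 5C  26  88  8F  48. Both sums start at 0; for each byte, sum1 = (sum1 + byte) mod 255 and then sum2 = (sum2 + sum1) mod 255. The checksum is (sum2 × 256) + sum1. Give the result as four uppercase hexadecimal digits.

Running sums (mod 255):
  after byte 0 (5C): sum1=92, sum2=92
  after byte 1 (26): sum1=130, sum2=222
  after byte 2 (88): sum1=11, sum2=233
  after byte 3 (8F): sum1=154, sum2=132
  after byte 4 (48): sum1=226, sum2=103
Checksum = sum2·256 + sum1 = 103·256 + 226 = 26594 = 0x67E2.

67E2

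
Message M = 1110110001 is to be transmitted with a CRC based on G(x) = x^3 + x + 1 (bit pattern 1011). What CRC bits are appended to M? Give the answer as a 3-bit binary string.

010

Append 3 zeros: 1110110001000. Divide by 1011 (XOR where the leading bit is 1):
  pos 0: 1110 XOR 1011 = 0101
  pos 1: 1011 XOR 1011 = 0000
  pos 5: 1000 XOR 1011 = 0011
  pos 7: 1110 XOR 1011 = 0101
  pos 8: 1010 XOR 1011 = 0001
Remainder (last 3 bits) = 010. This is the CRC / FCS.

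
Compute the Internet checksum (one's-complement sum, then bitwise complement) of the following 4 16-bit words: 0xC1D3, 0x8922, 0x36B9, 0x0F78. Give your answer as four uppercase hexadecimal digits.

6ED8

One's-complement addition (fold any carry out of bit 15 back into bit 0):
  0xC1D3 + 0x8922 = 0x14AF5 → wrap carry → 0x4AF6
  0x4AF6 + 0x36B9 = 0x081AF
  0x81AF + 0x0F78 = 0x09127
One's-complement sum = 0x9127.
Checksum = ~0x9127 & 0xFFFF = 0x6ED8.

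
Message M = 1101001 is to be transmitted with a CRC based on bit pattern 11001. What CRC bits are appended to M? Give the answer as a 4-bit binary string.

0001

Append 4 zeros: 11010010000. Divide by 11001 (XOR where the leading bit is 1):
  pos 0: 11010 XOR 11001 = 00011
  pos 3: 11010 XOR 11001 = 00011
  pos 6: 11000 XOR 11001 = 00001
Remainder (last 4 bits) = 0001. This is the CRC / FCS.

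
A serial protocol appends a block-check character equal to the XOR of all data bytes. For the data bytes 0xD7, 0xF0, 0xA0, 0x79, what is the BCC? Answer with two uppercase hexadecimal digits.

FE

XOR the bytes together:
  start with 0xD7
  0xD7 ⊕ 0xF0 = 0x27
  0x27 ⊕ 0xA0 = 0x87
  0x87 ⊕ 0x79 = 0xFE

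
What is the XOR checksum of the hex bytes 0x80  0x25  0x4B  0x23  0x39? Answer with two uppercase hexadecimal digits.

F4

XOR the bytes together:
  start with 0x80
  0x80 ⊕ 0x25 = 0xA5
  0xA5 ⊕ 0x4B = 0xEE
  0xEE ⊕ 0x23 = 0xCD
  0xCD ⊕ 0x39 = 0xF4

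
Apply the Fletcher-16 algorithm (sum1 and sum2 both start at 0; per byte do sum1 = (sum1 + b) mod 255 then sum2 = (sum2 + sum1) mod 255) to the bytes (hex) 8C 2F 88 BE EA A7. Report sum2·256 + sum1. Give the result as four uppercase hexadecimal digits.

Running sums (mod 255):
  after byte 0 (8C): sum1=140, sum2=140
  after byte 1 (2F): sum1=187, sum2=72
  after byte 2 (88): sum1=68, sum2=140
  after byte 3 (BE): sum1=3, sum2=143
  after byte 4 (EA): sum1=237, sum2=125
  after byte 5 (A7): sum1=149, sum2=19
Checksum = sum2·256 + sum1 = 19·256 + 149 = 5013 = 0x1395.

1395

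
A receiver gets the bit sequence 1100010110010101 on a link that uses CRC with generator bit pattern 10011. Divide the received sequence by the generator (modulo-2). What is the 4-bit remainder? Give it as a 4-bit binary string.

Modulo-2 division of 1100010110010101 by 10011:
  pos 0: 11000 XOR 10011 = 01011
  pos 1: 10111 XOR 10011 = 00100
  pos 3: 10001 XOR 10011 = 00010
  pos 6: 10100 XOR 10011 = 00111
  pos 8: 11110 XOR 10011 = 01101
  pos 9: 11011 XOR 10011 = 01000
  pos 10: 10000 XOR 10011 = 00011
Remainder = 0111 (nonzero — an error is detected).

0111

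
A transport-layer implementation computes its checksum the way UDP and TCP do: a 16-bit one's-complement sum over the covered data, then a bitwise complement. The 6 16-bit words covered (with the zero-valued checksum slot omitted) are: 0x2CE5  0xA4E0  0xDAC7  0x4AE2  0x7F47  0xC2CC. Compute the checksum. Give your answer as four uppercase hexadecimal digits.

C67B

One's-complement addition (fold any carry out of bit 15 back into bit 0):
  0x2CE5 + 0xA4E0 = 0x0D1C5
  0xD1C5 + 0xDAC7 = 0x1AC8C → wrap carry → 0xAC8D
  0xAC8D + 0x4AE2 = 0x0F76F
  0xF76F + 0x7F47 = 0x176B6 → wrap carry → 0x76B7
  0x76B7 + 0xC2CC = 0x13983 → wrap carry → 0x3984
One's-complement sum = 0x3984.
Checksum = ~0x3984 & 0xFFFF = 0xC67B.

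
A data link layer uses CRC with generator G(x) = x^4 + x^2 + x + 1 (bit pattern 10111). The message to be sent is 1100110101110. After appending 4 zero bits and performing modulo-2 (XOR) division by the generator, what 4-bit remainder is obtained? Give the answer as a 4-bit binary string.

Append 4 zeros: 11001101011100000. Divide by 10111 (XOR where the leading bit is 1):
  pos 0: 11001 XOR 10111 = 01110
  pos 1: 11101 XOR 10111 = 01010
  pos 2: 10100 XOR 10111 = 00011
  pos 5: 11101 XOR 10111 = 01010
  pos 6: 10101 XOR 10111 = 00010
  pos 9: 10100 XOR 10111 = 00011
  pos 12: 11000 XOR 10111 = 01111
Remainder (last 4 bits) = 1111. This is the CRC / FCS.

1111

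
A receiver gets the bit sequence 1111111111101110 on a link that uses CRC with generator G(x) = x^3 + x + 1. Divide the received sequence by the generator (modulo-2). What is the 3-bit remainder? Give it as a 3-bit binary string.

100

Modulo-2 division of 1111111111101110 by 1011:
  pos 0: 1111 XOR 1011 = 0100
  pos 1: 1001 XOR 1011 = 0010
  pos 3: 1011 XOR 1011 = 0000
  pos 7: 1111 XOR 1011 = 0100
  pos 8: 1000 XOR 1011 = 0011
  pos 10: 1111 XOR 1011 = 0100
  pos 11: 1001 XOR 1011 = 0010
Remainder = 100 (nonzero — an error is detected).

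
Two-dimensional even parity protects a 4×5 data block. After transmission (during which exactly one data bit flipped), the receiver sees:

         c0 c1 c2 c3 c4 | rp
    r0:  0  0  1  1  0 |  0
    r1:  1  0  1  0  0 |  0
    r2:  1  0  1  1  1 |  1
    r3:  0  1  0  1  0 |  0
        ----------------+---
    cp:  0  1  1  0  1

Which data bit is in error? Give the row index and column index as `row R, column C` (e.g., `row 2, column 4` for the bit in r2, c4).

row 2, column 3

Recompute each row's even parity and compare to rp:
  r0: data parity 0, sent rp 0 → ok
  r1: data parity 0, sent rp 0 → ok
  r2: data parity 0, sent rp 1 → mismatch
  r3: data parity 0, sent rp 0 → ok
Recompute each column's even parity and compare to cp:
  c0: data parity 0, sent cp 0 → ok
  c1: data parity 1, sent cp 1 → ok
  c2: data parity 1, sent cp 1 → ok
  c3: data parity 1, sent cp 0 → mismatch
  c4: data parity 1, sent cp 1 → ok
Exactly one row (r2) and one column (c3) fail → the flipped bit is at their intersection.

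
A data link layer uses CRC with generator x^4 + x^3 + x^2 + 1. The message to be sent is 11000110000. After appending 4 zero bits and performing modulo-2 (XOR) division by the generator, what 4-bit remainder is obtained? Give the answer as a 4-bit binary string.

1001

Append 4 zeros: 110001100000000. Divide by 11101 (XOR where the leading bit is 1):
  pos 0: 11000 XOR 11101 = 00101
  pos 2: 10111 XOR 11101 = 01010
  pos 3: 10100 XOR 11101 = 01001
  pos 4: 10010 XOR 11101 = 01111
  pos 5: 11110 XOR 11101 = 00011
  pos 8: 11000 XOR 11101 = 00101
  pos 10: 10100 XOR 11101 = 01001
Remainder (last 4 bits) = 1001. This is the CRC / FCS.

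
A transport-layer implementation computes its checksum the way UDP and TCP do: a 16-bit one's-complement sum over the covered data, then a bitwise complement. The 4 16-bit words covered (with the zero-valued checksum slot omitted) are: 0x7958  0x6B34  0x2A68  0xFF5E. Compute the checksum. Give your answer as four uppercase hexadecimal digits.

One's-complement addition (fold any carry out of bit 15 back into bit 0):
  0x7958 + 0x6B34 = 0x0E48C
  0xE48C + 0x2A68 = 0x10EF4 → wrap carry → 0x0EF5
  0x0EF5 + 0xFF5E = 0x10E53 → wrap carry → 0x0E54
One's-complement sum = 0x0E54.
Checksum = ~0x0E54 & 0xFFFF = 0xF1AB.

F1AB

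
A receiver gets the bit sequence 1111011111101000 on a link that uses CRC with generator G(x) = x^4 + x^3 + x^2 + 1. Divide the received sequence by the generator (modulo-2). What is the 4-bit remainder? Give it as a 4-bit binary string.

0100

Modulo-2 division of 1111011111101000 by 11101:
  pos 0: 11110 XOR 11101 = 00011
  pos 3: 11111 XOR 11101 = 00010
  pos 6: 10111 XOR 11101 = 01010
  pos 7: 10100 XOR 11101 = 01001
  pos 8: 10011 XOR 11101 = 01110
  pos 9: 11100 XOR 11101 = 00001
Remainder = 0100 (nonzero — an error is detected).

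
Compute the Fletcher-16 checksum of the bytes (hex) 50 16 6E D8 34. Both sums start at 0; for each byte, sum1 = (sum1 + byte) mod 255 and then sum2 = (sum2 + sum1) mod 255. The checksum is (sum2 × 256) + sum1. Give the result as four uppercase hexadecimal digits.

Running sums (mod 255):
  after byte 0 (50): sum1=80, sum2=80
  after byte 1 (16): sum1=102, sum2=182
  after byte 2 (6E): sum1=212, sum2=139
  after byte 3 (D8): sum1=173, sum2=57
  after byte 4 (34): sum1=225, sum2=27
Checksum = sum2·256 + sum1 = 27·256 + 225 = 7137 = 0x1BE1.

1BE1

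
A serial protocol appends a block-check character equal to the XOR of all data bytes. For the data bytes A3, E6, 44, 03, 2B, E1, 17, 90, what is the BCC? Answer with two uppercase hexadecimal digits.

4F

XOR the bytes together:
  start with 0xA3
  0xA3 ⊕ 0xE6 = 0x45
  0x45 ⊕ 0x44 = 0x01
  0x01 ⊕ 0x03 = 0x02
  0x02 ⊕ 0x2B = 0x29
  0x29 ⊕ 0xE1 = 0xC8
  0xC8 ⊕ 0x17 = 0xDF
  0xDF ⊕ 0x90 = 0x4F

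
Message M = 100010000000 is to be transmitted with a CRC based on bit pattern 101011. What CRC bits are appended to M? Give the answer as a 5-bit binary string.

Append 5 zeros: 10001000000000000. Divide by 101011 (XOR where the leading bit is 1):
  pos 0: 100010 XOR 101011 = 001001
  pos 2: 100100 XOR 101011 = 001111
  pos 4: 111100 XOR 101011 = 010111
  pos 5: 101110 XOR 101011 = 000101
  pos 8: 101000 XOR 101011 = 000011
Remainder (last 5 bits) = 11000. This is the CRC / FCS.

11000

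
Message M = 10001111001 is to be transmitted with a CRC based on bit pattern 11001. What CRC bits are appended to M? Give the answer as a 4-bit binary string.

0011

Append 4 zeros: 100011110010000. Divide by 11001 (XOR where the leading bit is 1):
  pos 0: 10001 XOR 11001 = 01000
  pos 1: 10001 XOR 11001 = 01000
  pos 2: 10001 XOR 11001 = 01000
  pos 3: 10001 XOR 11001 = 01000
  pos 4: 10000 XOR 11001 = 01001
  pos 5: 10010 XOR 11001 = 01011
  pos 6: 10111 XOR 11001 = 01110
  pos 7: 11100 XOR 11001 = 00101
  pos 9: 10100 XOR 11001 = 01101
  pos 10: 11010 XOR 11001 = 00011
Remainder (last 4 bits) = 0011. This is the CRC / FCS.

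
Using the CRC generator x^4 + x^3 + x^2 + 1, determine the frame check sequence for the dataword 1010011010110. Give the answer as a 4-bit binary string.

1011

Append 4 zeros: 10100110101100000. Divide by 11101 (XOR where the leading bit is 1):
  pos 0: 10100 XOR 11101 = 01001
  pos 1: 10011 XOR 11101 = 01110
  pos 2: 11101 XOR 11101 = 00000
  pos 8: 10110 XOR 11101 = 01011
  pos 9: 10110 XOR 11101 = 01011
  pos 10: 10110 XOR 11101 = 01011
  pos 11: 10110 XOR 11101 = 01011
  pos 12: 10110 XOR 11101 = 01011
Remainder (last 4 bits) = 1011. This is the CRC / FCS.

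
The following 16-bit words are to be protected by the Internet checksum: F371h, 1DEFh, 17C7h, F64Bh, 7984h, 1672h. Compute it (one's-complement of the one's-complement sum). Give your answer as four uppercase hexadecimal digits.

One's-complement addition (fold any carry out of bit 15 back into bit 0):
  0xF371 + 0x1DEF = 0x11160 → wrap carry → 0x1161
  0x1161 + 0x17C7 = 0x02928
  0x2928 + 0xF64B = 0x11F73 → wrap carry → 0x1F74
  0x1F74 + 0x7984 = 0x098F8
  0x98F8 + 0x1672 = 0x0AF6A
One's-complement sum = 0xAF6A.
Checksum = ~0xAF6A & 0xFFFF = 0x5095.

5095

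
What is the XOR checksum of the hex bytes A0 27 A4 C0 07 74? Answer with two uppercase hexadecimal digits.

XOR the bytes together:
  start with 0xA0
  0xA0 ⊕ 0x27 = 0x87
  0x87 ⊕ 0xA4 = 0x23
  0x23 ⊕ 0xC0 = 0xE3
  0xE3 ⊕ 0x07 = 0xE4
  0xE4 ⊕ 0x74 = 0x90

90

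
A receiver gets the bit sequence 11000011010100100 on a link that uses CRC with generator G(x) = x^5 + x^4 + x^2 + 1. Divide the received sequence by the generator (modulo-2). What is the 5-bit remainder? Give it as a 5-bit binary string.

Modulo-2 division of 11000011010100100 by 110101:
  pos 0: 110000 XOR 110101 = 000101
  pos 3: 101110 XOR 110101 = 011011
  pos 4: 110111 XOR 110101 = 000010
  pos 8: 100100 XOR 110101 = 010001
  pos 9: 100011 XOR 110101 = 010110
  pos 10: 101100 XOR 110101 = 011001
  pos 11: 110010 XOR 110101 = 000111
Remainder = 00111 (nonzero — an error is detected).

00111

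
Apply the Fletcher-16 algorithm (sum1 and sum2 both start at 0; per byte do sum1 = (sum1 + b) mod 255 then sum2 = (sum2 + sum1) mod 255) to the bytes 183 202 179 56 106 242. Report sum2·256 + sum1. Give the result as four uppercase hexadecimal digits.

Running sums (mod 255):
  after byte 0 (183): sum1=183, sum2=183
  after byte 1 (202): sum1=130, sum2=58
  after byte 2 (179): sum1=54, sum2=112
  after byte 3 (56): sum1=110, sum2=222
  after byte 4 (106): sum1=216, sum2=183
  after byte 5 (242): sum1=203, sum2=131
Checksum = sum2·256 + sum1 = 131·256 + 203 = 33739 = 0x83CB.

83CB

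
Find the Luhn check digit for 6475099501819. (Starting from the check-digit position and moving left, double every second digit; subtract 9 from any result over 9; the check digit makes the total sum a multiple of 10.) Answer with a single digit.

Partial digits right→left: 9 1 8 1 0 5 9 9 0 5 7 4 6
Double every second digit counting from the check-digit position (so the 1st, 3rd, 5th, ... of the partial from the right).
  doubled (with −9 where >9): 9 7 0 9 0 5 3 → sum 33
  kept as-is: 1 1 5 9 5 4 → sum 25
Total = 33 + 25 = 58.
Check digit = (10 − (58 mod 10)) mod 10 = 2.

2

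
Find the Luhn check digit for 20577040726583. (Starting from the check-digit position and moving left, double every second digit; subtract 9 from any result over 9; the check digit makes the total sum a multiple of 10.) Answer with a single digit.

5

Partial digits right→left: 3 8 5 6 2 7 0 4 0 7 7 5 0 2
Double every second digit counting from the check-digit position (so the 1st, 3rd, 5th, ... of the partial from the right).
  doubled (with −9 where >9): 6 1 4 0 0 5 0 → sum 16
  kept as-is: 8 6 7 4 7 5 2 → sum 39
Total = 16 + 39 = 55.
Check digit = (10 − (55 mod 10)) mod 10 = 5.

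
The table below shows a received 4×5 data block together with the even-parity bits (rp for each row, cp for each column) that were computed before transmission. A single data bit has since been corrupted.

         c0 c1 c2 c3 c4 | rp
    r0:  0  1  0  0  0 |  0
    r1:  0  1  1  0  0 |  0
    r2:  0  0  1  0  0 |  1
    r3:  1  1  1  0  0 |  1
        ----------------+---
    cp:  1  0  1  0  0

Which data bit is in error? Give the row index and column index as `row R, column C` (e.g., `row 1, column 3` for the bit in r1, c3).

Recompute each row's even parity and compare to rp:
  r0: data parity 1, sent rp 0 → mismatch
  r1: data parity 0, sent rp 0 → ok
  r2: data parity 1, sent rp 1 → ok
  r3: data parity 1, sent rp 1 → ok
Recompute each column's even parity and compare to cp:
  c0: data parity 1, sent cp 1 → ok
  c1: data parity 1, sent cp 0 → mismatch
  c2: data parity 1, sent cp 1 → ok
  c3: data parity 0, sent cp 0 → ok
  c4: data parity 0, sent cp 0 → ok
Exactly one row (r0) and one column (c1) fail → the flipped bit is at their intersection.

row 0, column 1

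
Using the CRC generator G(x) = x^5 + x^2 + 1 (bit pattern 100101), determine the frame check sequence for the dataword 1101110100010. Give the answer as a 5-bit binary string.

Append 5 zeros: 110111010001000000. Divide by 100101 (XOR where the leading bit is 1):
  pos 0: 110111 XOR 100101 = 010010
  pos 1: 100100 XOR 100101 = 000001
  pos 6: 110001 XOR 100101 = 010100
  pos 7: 101000 XOR 100101 = 001101
  pos 9: 110100 XOR 100101 = 010001
  pos 10: 100010 XOR 100101 = 000111
Remainder (last 5 bits) = 11100. This is the CRC / FCS.

11100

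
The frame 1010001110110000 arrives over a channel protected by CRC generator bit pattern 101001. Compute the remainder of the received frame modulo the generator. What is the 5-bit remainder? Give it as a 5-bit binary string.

Modulo-2 division of 1010001110110000 by 101001:
  pos 0: 101000 XOR 101001 = 000001
  pos 5: 111101 XOR 101001 = 010100
  pos 6: 101001 XOR 101001 = 000000
Remainder = 00000 (zero — the frame passes the CRC check).

00000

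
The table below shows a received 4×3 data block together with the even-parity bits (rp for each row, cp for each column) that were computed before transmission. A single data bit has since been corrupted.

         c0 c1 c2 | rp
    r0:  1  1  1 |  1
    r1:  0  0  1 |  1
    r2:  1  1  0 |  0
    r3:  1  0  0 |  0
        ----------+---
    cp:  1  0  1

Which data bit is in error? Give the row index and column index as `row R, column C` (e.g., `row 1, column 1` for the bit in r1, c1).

Recompute each row's even parity and compare to rp:
  r0: data parity 1, sent rp 1 → ok
  r1: data parity 1, sent rp 1 → ok
  r2: data parity 0, sent rp 0 → ok
  r3: data parity 1, sent rp 0 → mismatch
Recompute each column's even parity and compare to cp:
  c0: data parity 1, sent cp 1 → ok
  c1: data parity 0, sent cp 0 → ok
  c2: data parity 0, sent cp 1 → mismatch
Exactly one row (r3) and one column (c2) fail → the flipped bit is at their intersection.

row 3, column 2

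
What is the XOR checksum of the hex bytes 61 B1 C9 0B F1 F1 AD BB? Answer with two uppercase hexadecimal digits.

04

XOR the bytes together:
  start with 0x61
  0x61 ⊕ 0xB1 = 0xD0
  0xD0 ⊕ 0xC9 = 0x19
  0x19 ⊕ 0x0B = 0x12
  0x12 ⊕ 0xF1 = 0xE3
  0xE3 ⊕ 0xF1 = 0x12
  0x12 ⊕ 0xAD = 0xBF
  0xBF ⊕ 0xBB = 0x04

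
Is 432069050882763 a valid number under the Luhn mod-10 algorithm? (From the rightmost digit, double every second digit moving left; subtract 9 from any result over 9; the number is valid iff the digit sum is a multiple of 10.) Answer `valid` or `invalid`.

From the right, keep odd positions and double even positions (subtract 9 from any doubled value over 9):
  doubled (positions 2,4,...): 3 4 7 1 9 0 6 → sum 30
  kept (positions 1,3,...): 3 7 8 0 0 6 2 4 → sum 30
Total = 60.
60 mod 10 = 0, so the number is valid.

valid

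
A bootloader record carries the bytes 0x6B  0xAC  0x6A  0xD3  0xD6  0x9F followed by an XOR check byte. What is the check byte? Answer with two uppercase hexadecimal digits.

37

XOR the bytes together:
  start with 0x6B
  0x6B ⊕ 0xAC = 0xC7
  0xC7 ⊕ 0x6A = 0xAD
  0xAD ⊕ 0xD3 = 0x7E
  0x7E ⊕ 0xD6 = 0xA8
  0xA8 ⊕ 0x9F = 0x37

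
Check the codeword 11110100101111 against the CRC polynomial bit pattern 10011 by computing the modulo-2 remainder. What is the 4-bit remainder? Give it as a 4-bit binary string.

0111

Modulo-2 division of 11110100101111 by 10011:
  pos 0: 11110 XOR 10011 = 01101
  pos 1: 11011 XOR 10011 = 01000
  pos 2: 10000 XOR 10011 = 00011
  pos 5: 11010 XOR 10011 = 01001
  pos 6: 10011 XOR 10011 = 00000
Remainder = 0111 (nonzero — an error is detected).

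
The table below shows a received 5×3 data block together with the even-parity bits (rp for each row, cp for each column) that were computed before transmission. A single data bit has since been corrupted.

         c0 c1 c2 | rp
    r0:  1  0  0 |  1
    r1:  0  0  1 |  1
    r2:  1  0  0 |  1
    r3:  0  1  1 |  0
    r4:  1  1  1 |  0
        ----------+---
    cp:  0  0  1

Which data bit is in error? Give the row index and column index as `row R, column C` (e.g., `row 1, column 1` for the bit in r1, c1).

Recompute each row's even parity and compare to rp:
  r0: data parity 1, sent rp 1 → ok
  r1: data parity 1, sent rp 1 → ok
  r2: data parity 1, sent rp 1 → ok
  r3: data parity 0, sent rp 0 → ok
  r4: data parity 1, sent rp 0 → mismatch
Recompute each column's even parity and compare to cp:
  c0: data parity 1, sent cp 0 → mismatch
  c1: data parity 0, sent cp 0 → ok
  c2: data parity 1, sent cp 1 → ok
Exactly one row (r4) and one column (c0) fail → the flipped bit is at their intersection.

row 4, column 0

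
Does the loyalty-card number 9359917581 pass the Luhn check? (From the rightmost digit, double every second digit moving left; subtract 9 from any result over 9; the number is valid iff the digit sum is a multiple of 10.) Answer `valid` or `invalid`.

valid

From the right, keep odd positions and double even positions (subtract 9 from any doubled value over 9):
  doubled (positions 2,4,...): 7 5 9 1 9 → sum 31
  kept (positions 1,3,...): 1 5 1 9 3 → sum 19
Total = 50.
50 mod 10 = 0, so the number is valid.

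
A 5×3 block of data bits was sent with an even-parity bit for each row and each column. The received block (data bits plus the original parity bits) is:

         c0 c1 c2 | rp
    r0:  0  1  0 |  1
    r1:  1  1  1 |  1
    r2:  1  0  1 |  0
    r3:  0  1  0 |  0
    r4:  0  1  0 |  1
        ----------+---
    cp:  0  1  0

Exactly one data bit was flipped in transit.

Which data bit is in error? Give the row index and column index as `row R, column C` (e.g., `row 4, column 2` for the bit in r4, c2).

row 3, column 1

Recompute each row's even parity and compare to rp:
  r0: data parity 1, sent rp 1 → ok
  r1: data parity 1, sent rp 1 → ok
  r2: data parity 0, sent rp 0 → ok
  r3: data parity 1, sent rp 0 → mismatch
  r4: data parity 1, sent rp 1 → ok
Recompute each column's even parity and compare to cp:
  c0: data parity 0, sent cp 0 → ok
  c1: data parity 0, sent cp 1 → mismatch
  c2: data parity 0, sent cp 0 → ok
Exactly one row (r3) and one column (c1) fail → the flipped bit is at their intersection.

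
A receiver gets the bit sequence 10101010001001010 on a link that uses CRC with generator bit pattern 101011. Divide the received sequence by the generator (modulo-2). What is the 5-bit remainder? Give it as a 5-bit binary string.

00010

Modulo-2 division of 10101010001001010 by 101011:
  pos 0: 101010 XOR 101011 = 000001
  pos 5: 110001 XOR 101011 = 011010
  pos 6: 110100 XOR 101011 = 011111
  pos 7: 111110 XOR 101011 = 010101
  pos 8: 101011 XOR 101011 = 000000
Remainder = 00010 (nonzero — an error is detected).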